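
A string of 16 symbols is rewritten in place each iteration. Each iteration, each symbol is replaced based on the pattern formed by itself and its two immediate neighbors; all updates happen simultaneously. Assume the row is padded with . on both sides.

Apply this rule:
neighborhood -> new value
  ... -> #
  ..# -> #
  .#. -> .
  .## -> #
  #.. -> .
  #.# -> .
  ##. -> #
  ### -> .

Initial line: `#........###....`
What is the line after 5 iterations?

..########.#.###
###......#...#.#
#.#.#####..##...
....#...#.###.##
####..##..#.#.##

####..##..#.#.##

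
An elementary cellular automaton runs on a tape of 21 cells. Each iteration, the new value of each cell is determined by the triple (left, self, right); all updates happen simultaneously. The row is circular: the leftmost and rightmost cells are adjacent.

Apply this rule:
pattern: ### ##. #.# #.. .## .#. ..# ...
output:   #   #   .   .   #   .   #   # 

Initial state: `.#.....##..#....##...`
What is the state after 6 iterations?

#..######.#..#####.##
#.#######...######.##
#.#######.########.##
#.#######.########.##  (fixed point — unchanged through iteration 6)

#.#######.########.##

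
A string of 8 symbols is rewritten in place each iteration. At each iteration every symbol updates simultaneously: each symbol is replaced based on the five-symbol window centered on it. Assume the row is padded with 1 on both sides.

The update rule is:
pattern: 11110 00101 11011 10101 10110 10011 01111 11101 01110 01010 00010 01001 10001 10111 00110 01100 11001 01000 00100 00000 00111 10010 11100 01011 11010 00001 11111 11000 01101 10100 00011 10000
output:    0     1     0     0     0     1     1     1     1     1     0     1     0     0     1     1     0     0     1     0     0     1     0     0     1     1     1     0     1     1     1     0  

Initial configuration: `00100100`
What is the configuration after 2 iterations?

01111111
00111111

00111111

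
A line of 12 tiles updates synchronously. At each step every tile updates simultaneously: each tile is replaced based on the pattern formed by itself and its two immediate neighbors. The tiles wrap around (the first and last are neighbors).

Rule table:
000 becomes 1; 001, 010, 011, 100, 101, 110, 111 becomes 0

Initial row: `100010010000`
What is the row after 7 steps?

001000000110

001000000110
100011110000
001000000110  (repeats step 1; period 2)
step 7: 001000000110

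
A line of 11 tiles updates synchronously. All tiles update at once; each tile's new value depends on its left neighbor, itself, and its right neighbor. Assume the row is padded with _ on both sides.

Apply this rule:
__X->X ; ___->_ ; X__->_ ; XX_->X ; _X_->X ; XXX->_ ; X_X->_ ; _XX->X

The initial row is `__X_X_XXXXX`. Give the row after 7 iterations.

X_X_X_X_X_X

_XX_X_X___X
XXX_X_X__XX
X_X_X_X_XXX
X_X_X_X_X_X
X_X_X_X_X_X  (fixed point — unchanged through iteration 7)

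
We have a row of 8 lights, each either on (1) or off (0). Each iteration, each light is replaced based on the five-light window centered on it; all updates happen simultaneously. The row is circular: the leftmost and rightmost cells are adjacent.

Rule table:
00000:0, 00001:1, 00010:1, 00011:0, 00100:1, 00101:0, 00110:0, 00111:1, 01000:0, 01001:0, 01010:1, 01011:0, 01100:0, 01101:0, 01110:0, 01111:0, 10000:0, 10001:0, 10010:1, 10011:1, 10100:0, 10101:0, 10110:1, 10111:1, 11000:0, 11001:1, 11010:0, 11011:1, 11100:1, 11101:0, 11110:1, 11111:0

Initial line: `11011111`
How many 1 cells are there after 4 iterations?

10110000
00100011
11100000
10100010
count of 1: 3

3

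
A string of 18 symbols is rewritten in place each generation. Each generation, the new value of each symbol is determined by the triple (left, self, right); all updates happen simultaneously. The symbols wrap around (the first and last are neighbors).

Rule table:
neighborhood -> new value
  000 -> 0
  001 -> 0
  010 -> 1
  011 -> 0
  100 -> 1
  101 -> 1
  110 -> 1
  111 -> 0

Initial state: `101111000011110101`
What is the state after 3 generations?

101100011000000001

110001100000011110
011000110000000011
101100011000000001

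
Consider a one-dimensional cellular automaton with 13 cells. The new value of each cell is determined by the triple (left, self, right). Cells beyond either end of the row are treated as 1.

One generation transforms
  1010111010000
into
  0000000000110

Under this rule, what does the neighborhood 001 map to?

0

At position 12 the neighborhood is 001; the next row has 0 there.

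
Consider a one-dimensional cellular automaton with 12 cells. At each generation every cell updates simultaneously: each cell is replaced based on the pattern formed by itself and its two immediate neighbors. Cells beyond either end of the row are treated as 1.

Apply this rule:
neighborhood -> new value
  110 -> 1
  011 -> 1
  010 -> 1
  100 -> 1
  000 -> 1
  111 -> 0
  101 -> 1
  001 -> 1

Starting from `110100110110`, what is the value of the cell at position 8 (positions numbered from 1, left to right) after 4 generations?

0

generation 1: 011111111111
generation 2: 110000000000
generation 3: 011111111111  (repeats generation 1; period 2)
generation 4: 110000000000
position 8 holds 0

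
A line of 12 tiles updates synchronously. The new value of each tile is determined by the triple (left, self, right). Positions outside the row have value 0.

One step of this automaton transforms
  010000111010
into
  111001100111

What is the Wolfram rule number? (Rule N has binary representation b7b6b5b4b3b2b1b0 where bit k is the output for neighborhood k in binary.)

position 7: 111 → 0  (bit 7 = 0)
position 8: 110 → 0  (bit 6 = 0)
position 9: 101 → 1  (bit 5 = 1)
position 2: 100 → 1  (bit 4 = 1)
position 6: 011 → 1  (bit 3 = 1)
position 1: 010 → 1  (bit 2 = 1)
position 0: 001 → 1  (bit 1 = 1)
position 3: 000 → 0  (bit 0 = 0)
bits b7..b0 = 00111110 = 62

62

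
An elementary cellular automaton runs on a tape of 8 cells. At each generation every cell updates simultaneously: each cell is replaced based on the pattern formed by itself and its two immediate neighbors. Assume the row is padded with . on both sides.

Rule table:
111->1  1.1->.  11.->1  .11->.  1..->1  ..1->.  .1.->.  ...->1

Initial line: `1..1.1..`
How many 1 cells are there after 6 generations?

.1....11
..111..1
1..111..
.1..1111
..1..111
1..1..11
count of 1: 4

4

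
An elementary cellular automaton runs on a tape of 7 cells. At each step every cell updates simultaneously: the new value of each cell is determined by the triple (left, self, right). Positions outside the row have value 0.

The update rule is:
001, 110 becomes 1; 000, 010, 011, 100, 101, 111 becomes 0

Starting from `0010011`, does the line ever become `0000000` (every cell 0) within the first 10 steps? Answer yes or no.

yes

step 1: 0100101
step 2: 1001000
step 3: 0010000
step 4: 0100000
step 5: 1000000
step 6: 0000000
all cells are 0 at step 6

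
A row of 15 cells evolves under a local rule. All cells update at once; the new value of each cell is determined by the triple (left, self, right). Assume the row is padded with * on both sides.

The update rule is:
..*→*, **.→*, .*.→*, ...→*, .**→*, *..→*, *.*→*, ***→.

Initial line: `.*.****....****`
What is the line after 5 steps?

****..******...
...****....****
****..******...  (repeats step 1; period 2)
step 5: ****..******...

****..******...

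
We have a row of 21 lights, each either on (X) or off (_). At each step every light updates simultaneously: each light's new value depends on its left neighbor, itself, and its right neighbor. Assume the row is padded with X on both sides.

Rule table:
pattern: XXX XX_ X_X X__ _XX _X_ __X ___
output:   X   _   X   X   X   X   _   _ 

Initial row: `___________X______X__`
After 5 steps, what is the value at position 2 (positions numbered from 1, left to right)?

_

X__________XX_____XX_
_X_________X_X____X_X
XXX________XXXX___XXX
XX_X_______XXX_X__XXX
X_XXX______XX_XXX_XXX
position 2 holds _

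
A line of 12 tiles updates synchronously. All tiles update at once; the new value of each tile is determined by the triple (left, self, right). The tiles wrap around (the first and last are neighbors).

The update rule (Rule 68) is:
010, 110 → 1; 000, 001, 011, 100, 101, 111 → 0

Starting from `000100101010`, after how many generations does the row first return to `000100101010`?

000100101010

1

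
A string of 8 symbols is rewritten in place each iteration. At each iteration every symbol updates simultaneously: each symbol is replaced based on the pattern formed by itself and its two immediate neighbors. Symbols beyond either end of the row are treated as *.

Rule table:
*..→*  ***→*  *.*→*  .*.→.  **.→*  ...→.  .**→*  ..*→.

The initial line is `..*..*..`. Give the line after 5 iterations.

*****.**

*..*..*.
**..*..*
***..*.*
****..**
*****.**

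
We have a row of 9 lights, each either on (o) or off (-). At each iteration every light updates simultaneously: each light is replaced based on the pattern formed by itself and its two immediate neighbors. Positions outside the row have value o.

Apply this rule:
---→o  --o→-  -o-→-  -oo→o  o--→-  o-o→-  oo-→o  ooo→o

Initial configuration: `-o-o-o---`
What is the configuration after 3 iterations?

-ooooo-o-

iteration 1: -------o-
iteration 2: -ooooo---
iteration 3: -ooooo-o-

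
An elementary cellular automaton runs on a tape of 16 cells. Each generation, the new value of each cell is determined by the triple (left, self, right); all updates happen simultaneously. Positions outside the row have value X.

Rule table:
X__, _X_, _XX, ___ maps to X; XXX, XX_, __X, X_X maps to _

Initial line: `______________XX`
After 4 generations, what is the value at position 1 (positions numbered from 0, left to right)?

XXXXXXXXXXXXX_X_
______________X_
XXXXXXXXXXXXX_X_  (repeats generation 1; period 2)
generation 4: ______________X_
position 1 holds _

_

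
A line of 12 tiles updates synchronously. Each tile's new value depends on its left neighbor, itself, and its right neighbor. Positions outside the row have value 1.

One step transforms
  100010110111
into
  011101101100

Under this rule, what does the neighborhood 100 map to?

At position 1 the neighborhood is 100; the next row has 1 there.

1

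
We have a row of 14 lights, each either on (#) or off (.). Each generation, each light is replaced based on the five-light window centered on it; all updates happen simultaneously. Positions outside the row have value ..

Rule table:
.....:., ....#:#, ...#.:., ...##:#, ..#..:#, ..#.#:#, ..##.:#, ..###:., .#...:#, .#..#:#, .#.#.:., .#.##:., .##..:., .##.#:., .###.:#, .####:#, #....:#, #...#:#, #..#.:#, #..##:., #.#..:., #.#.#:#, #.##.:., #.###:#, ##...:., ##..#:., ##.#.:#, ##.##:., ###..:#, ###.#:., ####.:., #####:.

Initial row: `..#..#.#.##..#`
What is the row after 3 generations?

#....##.##..#.

#.####.#....##
#.##..#.#####.
#....##.##..#.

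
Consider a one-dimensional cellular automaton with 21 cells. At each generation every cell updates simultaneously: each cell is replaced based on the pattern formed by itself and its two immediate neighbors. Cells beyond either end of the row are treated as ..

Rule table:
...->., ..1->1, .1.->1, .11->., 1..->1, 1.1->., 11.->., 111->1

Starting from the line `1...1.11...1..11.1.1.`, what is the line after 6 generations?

generation 1: 11.11...1.1111...1.11
generation 2: .....1.11..11.1.11...
generation 3: ....11...11...1...1..
generation 4: ...1..1.1..1.111.111.
generation 5: ..11111.1111..1...1.1
generation 6: .1.111...11.1111.11.1

.1.111...11.1111.11.1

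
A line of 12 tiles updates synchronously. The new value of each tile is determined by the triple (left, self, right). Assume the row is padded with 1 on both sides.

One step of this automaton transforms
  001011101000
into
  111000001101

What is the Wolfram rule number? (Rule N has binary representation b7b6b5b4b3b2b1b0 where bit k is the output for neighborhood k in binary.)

position 5: 111 → 0  (bit 7 = 0)
position 6: 110 → 0  (bit 6 = 0)
position 3: 101 → 0  (bit 5 = 0)
position 0: 100 → 1  (bit 4 = 1)
position 4: 011 → 0  (bit 3 = 0)
position 2: 010 → 1  (bit 2 = 1)
position 1: 001 → 1  (bit 1 = 1)
position 10: 000 → 0  (bit 0 = 0)
bits b7..b0 = 00010110 = 22

22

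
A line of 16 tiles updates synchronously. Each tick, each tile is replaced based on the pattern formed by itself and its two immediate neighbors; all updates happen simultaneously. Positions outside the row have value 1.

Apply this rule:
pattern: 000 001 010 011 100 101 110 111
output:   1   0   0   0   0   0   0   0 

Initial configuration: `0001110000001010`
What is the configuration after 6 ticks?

0001110000001110

0100000111100000
0001110000001110
0100000111100000  (repeats tick 1; period 2)
tick 6: 0001110000001110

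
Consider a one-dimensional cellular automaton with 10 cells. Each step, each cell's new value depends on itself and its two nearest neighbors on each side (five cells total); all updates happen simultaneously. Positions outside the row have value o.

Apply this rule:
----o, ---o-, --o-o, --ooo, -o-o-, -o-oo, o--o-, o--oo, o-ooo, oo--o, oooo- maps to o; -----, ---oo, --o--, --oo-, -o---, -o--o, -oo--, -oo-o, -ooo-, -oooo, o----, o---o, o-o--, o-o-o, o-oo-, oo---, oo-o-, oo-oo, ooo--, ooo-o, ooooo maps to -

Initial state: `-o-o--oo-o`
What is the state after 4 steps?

------oooo

--o--o---o
oo--o----o
o-oo---o-o
------oooo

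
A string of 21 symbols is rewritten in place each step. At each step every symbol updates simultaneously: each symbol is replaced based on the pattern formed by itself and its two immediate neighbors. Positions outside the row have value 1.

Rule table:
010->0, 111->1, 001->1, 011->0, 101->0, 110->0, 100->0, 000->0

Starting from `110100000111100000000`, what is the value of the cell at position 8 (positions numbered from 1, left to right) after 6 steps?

100000001011000000001
000000010000000000010
000000100000000000100
000001000000000001001
000010000000000010010
000100000000000100100
position 8 holds 0

0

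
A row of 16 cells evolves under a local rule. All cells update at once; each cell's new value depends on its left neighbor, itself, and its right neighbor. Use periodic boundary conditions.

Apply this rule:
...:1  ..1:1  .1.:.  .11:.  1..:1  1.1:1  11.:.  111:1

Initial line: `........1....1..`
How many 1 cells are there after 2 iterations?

iteration 1: 11111111.1111.11
iteration 2: 1111111.1.11.1.1
count of 1: 12

12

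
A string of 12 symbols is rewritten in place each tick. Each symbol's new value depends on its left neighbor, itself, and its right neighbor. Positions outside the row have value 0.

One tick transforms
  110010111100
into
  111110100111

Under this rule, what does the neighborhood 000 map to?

1

At position 11 the neighborhood is 000; the next row has 1 there.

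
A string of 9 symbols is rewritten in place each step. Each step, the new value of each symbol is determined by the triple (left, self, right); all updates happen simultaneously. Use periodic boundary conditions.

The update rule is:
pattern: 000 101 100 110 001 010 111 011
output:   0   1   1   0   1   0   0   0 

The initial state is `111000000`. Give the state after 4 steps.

000100001
101010010
010101101
101010010

101010010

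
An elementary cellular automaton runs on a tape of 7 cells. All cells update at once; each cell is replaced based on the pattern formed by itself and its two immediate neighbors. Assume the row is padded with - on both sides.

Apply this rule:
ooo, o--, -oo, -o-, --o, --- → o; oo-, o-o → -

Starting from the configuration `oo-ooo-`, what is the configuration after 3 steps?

ooo-ooo

o--oo-o
oooo--o
ooo-ooo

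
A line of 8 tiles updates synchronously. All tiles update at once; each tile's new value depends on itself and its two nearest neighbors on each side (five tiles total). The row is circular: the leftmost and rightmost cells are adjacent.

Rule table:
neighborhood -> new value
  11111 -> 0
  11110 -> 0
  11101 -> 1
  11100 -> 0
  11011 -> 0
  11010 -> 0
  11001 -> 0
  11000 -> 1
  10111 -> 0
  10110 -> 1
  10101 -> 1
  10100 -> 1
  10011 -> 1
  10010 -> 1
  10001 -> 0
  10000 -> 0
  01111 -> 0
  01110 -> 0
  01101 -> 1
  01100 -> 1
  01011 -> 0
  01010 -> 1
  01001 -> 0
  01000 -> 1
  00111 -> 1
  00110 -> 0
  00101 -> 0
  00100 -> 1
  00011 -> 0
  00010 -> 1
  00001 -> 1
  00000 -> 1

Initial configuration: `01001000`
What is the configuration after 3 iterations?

11101110

11011101
01000100
11101110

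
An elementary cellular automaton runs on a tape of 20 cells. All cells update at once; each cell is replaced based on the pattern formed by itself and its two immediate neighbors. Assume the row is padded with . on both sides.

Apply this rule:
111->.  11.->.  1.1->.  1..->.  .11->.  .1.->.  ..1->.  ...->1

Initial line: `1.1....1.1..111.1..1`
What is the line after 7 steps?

step 1: ....11..............
step 2: 111....1111111111111
step 3: ....11..............  (repeats step 1; period 2)
step 7: ....11..............

....11..............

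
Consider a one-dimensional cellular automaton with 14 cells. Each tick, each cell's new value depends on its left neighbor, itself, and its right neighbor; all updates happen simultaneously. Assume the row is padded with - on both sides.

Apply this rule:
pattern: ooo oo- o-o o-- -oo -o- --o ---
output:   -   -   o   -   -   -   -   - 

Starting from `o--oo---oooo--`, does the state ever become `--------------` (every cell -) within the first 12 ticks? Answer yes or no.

--------------
all cells are - at tick 1

yes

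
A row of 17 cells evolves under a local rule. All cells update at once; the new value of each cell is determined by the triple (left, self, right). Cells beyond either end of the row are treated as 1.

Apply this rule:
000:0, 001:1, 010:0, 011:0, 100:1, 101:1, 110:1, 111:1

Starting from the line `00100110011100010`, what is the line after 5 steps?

11111101101110111

step 1: 11011011101110101
step 2: 11101101110111010
step 3: 11110110111011101
step 4: 11111011011101110
step 5: 11111101101110111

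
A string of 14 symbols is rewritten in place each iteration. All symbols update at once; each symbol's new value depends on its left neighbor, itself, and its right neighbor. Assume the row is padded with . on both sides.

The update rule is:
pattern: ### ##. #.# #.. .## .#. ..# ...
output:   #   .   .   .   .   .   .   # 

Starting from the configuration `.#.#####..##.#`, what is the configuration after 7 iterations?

####.....##..#

iteration 1: ....###.......
iteration 2: ###..#..######
iteration 3: .#.......####.
iteration 4: ...#####..##..
iteration 5: ##..###......#
iteration 6: .....#..####..
iteration 7: ####.....##..#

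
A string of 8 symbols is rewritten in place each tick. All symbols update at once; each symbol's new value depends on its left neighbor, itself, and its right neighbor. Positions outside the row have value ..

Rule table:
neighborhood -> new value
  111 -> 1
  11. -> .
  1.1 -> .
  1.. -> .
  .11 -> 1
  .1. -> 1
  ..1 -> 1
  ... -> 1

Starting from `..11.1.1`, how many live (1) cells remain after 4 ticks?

5

111..1.1
11..11.1
1..11..1
1.11..11
count of 1: 5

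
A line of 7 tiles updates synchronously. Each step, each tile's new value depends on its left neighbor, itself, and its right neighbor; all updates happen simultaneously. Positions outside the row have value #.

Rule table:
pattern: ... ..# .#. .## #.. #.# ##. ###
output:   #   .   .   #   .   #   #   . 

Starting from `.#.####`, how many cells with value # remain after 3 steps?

#.##...
####.#.
...##.#
count of #: 3

3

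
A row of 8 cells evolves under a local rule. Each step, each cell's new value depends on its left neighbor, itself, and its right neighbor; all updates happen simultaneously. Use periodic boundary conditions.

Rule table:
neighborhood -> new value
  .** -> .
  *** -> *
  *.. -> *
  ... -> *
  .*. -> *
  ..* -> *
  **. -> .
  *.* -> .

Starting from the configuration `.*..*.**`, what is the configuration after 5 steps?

.****...
*.**.***
......**
******..
.****.**

.****.**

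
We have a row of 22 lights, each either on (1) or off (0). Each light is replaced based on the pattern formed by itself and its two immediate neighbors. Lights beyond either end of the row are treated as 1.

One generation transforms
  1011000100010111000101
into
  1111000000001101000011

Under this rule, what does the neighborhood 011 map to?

At position 2 the neighborhood is 011; the next row has 1 there.

1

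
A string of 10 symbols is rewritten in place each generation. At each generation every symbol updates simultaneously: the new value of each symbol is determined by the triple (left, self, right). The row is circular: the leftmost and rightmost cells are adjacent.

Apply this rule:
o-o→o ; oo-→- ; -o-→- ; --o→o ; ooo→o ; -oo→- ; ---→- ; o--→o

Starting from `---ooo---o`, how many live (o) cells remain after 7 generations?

5

generation 1: o-o-o-o-o-
generation 2: -o-o-o-o-o
generation 3: o-o-o-o-o-  (repeats generation 1; period 2)
generation 7: o-o-o-o-o-
count of o: 5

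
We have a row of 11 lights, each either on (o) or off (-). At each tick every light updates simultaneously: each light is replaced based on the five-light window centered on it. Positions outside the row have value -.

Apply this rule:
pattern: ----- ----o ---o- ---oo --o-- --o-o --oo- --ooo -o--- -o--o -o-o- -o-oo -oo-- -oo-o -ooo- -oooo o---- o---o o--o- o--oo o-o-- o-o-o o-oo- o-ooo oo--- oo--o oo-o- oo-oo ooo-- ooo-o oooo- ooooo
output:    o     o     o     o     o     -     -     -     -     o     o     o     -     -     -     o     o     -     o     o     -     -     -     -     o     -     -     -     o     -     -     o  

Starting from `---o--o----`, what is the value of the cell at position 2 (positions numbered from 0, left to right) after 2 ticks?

ooooooo-ooo
-oooo-----o
position 2 holds o

o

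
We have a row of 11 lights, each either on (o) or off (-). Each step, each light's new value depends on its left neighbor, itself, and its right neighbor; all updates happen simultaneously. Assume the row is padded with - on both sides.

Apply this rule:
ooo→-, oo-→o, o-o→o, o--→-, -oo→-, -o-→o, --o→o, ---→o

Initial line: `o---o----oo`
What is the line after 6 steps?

o-ooo-ooo-o
oo--oo--ooo
-o-o-o-o--o
oooooooo-oo
-------oo-o
ooooooo-ooo

ooooooo-ooo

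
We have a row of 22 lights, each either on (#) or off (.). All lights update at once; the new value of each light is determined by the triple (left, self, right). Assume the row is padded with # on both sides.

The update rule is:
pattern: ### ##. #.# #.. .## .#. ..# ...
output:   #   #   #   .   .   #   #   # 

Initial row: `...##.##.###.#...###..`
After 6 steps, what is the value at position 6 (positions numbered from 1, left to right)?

.

step 1: .##.##.##.####.##.##.#
step 2: #.##.##.##.####.##.##.
step 3: ##.##.##.##.####.##.##
step 4: ###.##.##.##.####.##.#
step 5: ####.##.##.##.####.##.
step 6: #####.##.##.##.####.##
position 6 holds .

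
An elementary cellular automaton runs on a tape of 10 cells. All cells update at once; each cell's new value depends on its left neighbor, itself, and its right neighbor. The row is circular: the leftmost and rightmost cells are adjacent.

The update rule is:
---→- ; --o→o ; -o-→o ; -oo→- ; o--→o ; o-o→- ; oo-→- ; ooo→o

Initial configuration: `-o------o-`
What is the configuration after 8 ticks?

oo-o--o-oo

ooo----ooo
oo-o--o-oo
o--oooo--o
-oo-oo-oo-
o--------o
-o------o-  (repeats tick 0; period 6)
tick 8: oo-o--o-oo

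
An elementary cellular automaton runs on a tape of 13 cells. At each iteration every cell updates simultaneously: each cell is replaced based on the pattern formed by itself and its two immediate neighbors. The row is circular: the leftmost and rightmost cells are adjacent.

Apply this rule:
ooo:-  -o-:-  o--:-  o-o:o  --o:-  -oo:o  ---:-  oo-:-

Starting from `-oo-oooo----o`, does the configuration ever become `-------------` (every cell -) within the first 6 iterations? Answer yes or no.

oo-oo--------
o-oo---------
-oo----------
-o-----------
-------------
all cells are - at iteration 5

yes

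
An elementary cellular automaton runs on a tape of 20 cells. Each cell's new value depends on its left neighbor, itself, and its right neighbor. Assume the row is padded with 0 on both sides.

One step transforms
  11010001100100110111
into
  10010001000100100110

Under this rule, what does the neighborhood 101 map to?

At position 2 the neighborhood is 101; the next row has 0 there.

0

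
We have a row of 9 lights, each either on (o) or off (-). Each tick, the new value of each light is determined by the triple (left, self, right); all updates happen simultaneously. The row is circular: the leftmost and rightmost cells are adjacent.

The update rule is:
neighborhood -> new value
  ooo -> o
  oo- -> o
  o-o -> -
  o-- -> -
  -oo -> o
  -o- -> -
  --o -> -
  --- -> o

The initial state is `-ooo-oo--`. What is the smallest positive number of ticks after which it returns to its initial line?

2

-ooo-oo-o
-ooo-oo--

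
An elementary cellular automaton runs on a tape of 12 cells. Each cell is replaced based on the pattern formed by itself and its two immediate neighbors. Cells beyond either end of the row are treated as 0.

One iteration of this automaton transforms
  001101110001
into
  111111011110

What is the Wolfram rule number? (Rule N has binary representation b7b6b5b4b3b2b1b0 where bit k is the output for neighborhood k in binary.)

position 6: 111 → 0  (bit 7 = 0)
position 3: 110 → 1  (bit 6 = 1)
position 4: 101 → 1  (bit 5 = 1)
position 8: 100 → 1  (bit 4 = 1)
position 2: 011 → 1  (bit 3 = 1)
position 11: 010 → 0  (bit 2 = 0)
position 1: 001 → 1  (bit 1 = 1)
position 0: 000 → 1  (bit 0 = 1)
bits b7..b0 = 01111011 = 123

123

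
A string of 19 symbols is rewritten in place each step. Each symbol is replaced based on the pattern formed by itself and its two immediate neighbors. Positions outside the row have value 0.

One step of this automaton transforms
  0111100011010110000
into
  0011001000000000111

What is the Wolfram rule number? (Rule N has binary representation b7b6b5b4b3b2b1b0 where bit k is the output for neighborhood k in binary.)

129

position 2: 111 → 1  (bit 7 = 1)
position 4: 110 → 0  (bit 6 = 0)
position 10: 101 → 0  (bit 5 = 0)
position 5: 100 → 0  (bit 4 = 0)
position 1: 011 → 0  (bit 3 = 0)
position 11: 010 → 0  (bit 2 = 0)
position 0: 001 → 0  (bit 1 = 0)
position 6: 000 → 1  (bit 0 = 1)
bits b7..b0 = 10000001 = 129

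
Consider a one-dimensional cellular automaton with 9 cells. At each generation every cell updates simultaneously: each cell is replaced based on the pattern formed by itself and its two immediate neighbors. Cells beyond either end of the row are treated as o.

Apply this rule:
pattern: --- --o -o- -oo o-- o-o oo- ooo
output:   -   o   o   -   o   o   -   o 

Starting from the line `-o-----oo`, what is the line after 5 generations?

generation 1: ooo---o-o
generation 2: oo-o-ooo-
generation 3: o-ooo-o-o
generation 4: -o-o-ooo-
generation 5: ooooo-o-o

ooooo-o-o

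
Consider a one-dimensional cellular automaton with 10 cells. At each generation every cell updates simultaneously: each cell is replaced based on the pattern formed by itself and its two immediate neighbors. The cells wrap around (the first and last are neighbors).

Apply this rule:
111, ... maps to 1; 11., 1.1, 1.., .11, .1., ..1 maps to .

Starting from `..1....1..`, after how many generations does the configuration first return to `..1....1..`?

2

1...11...1
..1....1..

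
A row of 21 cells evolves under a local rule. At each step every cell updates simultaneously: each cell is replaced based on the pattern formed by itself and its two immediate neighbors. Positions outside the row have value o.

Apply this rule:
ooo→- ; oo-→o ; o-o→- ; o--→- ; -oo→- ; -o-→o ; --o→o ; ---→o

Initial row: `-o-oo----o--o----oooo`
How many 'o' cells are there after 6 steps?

9

step 1: -o--o-oooo-oo-ooo----
step 2: -o-oo----o--o---o-ooo
step 3: -o--o-oooo-oo-ooo----  (repeats step 1; period 2)
step 6: -o-oo----o--o---o-ooo
count of o: 9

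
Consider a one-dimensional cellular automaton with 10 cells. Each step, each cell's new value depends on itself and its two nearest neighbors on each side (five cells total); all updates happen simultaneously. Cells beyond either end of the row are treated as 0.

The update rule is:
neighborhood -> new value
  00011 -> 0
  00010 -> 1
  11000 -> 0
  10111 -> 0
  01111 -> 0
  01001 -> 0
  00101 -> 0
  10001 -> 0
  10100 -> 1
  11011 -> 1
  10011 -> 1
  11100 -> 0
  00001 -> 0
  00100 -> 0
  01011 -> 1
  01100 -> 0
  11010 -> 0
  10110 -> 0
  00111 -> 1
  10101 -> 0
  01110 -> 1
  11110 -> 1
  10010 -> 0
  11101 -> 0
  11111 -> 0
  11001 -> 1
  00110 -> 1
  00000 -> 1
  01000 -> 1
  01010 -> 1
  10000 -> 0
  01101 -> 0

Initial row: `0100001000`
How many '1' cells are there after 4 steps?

6

step 1: 1010010101
step 2: 0110001011
step 3: 0100010100
step 4: 1010101110
count of 1: 6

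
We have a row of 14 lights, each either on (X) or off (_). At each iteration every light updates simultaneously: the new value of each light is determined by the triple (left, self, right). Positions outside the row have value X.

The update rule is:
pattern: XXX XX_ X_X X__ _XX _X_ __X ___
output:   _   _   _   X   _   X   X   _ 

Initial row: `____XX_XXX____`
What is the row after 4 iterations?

X__X______X__X
_XXXX____XXXX_
_____X__X_____
X___XXXXXX___X

X___XXXXXX___X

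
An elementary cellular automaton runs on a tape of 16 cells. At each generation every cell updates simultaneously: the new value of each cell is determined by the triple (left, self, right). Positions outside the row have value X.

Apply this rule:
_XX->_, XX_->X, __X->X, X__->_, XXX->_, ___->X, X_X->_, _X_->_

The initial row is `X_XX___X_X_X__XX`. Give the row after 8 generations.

X__X_XX______X__
X_X___X_XXXXX__X
X___XX______X_X_
X_XX_X_XXXXX____
X__X_______X_XXX
X_X__XXXXXX_____
X___X_____X_XXXX
X_XX__XXXX______

X_XX__XXXX______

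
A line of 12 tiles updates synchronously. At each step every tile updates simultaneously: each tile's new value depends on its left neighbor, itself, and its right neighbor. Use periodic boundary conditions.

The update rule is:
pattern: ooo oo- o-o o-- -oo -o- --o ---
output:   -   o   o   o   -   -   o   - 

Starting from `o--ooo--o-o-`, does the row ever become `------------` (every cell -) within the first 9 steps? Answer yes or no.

no

-oo--ooo-o-o
o-ooo--oo-o-
-o--ooo-oo-o
o-oo--oo-oo-
-o-ooo-oo-oo
o-o--oo-oo-o
oo-oo-oo-oo-
-oo-oo-oo-oo
o-oo-oo-oo-o
step 9 is o-oo-oo-oo-o, still not uniform -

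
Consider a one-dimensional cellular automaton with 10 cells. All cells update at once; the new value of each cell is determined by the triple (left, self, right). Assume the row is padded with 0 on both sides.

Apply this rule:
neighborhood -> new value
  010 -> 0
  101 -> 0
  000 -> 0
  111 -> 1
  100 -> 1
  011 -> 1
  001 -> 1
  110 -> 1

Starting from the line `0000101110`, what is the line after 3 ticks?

0100111111

0001001111
0010111111
0100111111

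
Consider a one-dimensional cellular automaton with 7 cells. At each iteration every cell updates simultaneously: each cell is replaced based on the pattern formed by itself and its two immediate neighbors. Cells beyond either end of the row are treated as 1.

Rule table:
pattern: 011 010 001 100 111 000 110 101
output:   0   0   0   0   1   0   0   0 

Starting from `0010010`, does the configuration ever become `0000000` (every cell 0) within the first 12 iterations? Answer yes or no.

iteration 1: 0000000
all cells are 0 at iteration 1

yes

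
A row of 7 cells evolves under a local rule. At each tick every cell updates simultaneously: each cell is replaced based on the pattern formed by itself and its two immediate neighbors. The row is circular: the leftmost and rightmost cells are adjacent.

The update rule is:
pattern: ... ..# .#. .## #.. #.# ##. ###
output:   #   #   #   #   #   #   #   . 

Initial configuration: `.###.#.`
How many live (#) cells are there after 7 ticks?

6

tick 1: ##.####
tick 2: .###...
tick 3: ##.####  (repeats tick 1; period 2)
tick 7: ##.####
count of #: 6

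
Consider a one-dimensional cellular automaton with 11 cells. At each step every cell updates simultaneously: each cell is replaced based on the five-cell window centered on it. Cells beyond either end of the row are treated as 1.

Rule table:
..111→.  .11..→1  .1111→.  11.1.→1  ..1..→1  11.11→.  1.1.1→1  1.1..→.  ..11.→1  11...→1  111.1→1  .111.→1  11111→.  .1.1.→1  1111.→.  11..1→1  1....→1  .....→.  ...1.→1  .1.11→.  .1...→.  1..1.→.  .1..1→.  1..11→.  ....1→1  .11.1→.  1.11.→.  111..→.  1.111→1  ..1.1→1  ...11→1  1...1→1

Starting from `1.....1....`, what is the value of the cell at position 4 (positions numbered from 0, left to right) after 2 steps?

.11.111.111
....111.1..
position 4 holds 1

1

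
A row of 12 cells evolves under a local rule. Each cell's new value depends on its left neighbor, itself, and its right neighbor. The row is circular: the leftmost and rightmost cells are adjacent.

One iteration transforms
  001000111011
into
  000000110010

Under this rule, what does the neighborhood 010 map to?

At position 2 the neighborhood is 010; the next row has 0 there.

0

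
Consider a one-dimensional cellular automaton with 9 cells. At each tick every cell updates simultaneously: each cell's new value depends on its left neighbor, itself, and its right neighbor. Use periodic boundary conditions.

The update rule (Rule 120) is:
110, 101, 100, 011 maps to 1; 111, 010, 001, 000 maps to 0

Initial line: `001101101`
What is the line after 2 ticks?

011000011

101111110
011000011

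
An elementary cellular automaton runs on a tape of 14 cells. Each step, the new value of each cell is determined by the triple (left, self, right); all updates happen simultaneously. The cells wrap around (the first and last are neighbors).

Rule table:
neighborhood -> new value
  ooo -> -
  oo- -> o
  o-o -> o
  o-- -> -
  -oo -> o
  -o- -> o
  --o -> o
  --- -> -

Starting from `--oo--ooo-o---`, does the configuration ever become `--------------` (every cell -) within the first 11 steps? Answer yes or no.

step 1: -ooo-oo-ooo---
step 2: oo-oooooo-o---
step 3: oooo----ooo--o
step 4: ---o---oo-o-oo
step 5: --oo--oooooooo
step 6: -ooo-oo------o
step 7: oo-oooo-----oo
step 8: -ooo--o----oo-
step 9: oo-o-oo---ooo-
step 10: ooooooo--oo-oo
step 11: ------o-ooooo-
step 11 is ------o-ooooo-, still not uniform -

no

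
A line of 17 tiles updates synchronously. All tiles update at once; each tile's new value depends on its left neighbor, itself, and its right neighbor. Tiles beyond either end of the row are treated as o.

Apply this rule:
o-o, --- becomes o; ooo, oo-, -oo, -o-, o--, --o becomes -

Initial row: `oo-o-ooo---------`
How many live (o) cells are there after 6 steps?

8

--o-o----ooooooo-
---o--oo--------o
-o-------oooooo--
o--ooooo---------
---------ooooooo-
-ooooooo--------o
count of o: 8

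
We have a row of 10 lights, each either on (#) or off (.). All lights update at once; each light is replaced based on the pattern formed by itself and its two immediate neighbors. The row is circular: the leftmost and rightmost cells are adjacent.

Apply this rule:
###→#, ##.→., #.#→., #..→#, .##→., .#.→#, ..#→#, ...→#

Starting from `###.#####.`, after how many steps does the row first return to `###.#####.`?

4

step 1: .#...###..
step 2: #####.#.##
step 3: ####..#..#
step 4: ###.#####.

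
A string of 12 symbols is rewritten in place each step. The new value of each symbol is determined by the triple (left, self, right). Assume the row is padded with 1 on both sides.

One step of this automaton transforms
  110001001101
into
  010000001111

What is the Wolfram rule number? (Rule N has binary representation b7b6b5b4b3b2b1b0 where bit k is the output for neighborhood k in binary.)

position 0: 111 → 0  (bit 7 = 0)
position 1: 110 → 1  (bit 6 = 1)
position 10: 101 → 1  (bit 5 = 1)
position 2: 100 → 0  (bit 4 = 0)
position 8: 011 → 1  (bit 3 = 1)
position 5: 010 → 0  (bit 2 = 0)
position 4: 001 → 0  (bit 1 = 0)
position 3: 000 → 0  (bit 0 = 0)
bits b7..b0 = 01101000 = 104

104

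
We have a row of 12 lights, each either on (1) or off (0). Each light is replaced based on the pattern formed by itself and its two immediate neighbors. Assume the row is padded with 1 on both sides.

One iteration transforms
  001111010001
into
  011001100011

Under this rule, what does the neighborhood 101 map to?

1

At position 6 the neighborhood is 101; the next row has 1 there.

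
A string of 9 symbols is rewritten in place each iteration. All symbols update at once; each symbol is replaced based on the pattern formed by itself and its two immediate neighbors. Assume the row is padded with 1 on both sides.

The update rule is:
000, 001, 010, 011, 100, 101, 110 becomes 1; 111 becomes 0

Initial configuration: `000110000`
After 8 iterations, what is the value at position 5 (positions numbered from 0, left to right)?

0

iteration 1: 111111111
iteration 2: 000000000
iteration 3: 111111111  (repeats iteration 1; period 2)
iteration 8: 000000000
position 5 holds 0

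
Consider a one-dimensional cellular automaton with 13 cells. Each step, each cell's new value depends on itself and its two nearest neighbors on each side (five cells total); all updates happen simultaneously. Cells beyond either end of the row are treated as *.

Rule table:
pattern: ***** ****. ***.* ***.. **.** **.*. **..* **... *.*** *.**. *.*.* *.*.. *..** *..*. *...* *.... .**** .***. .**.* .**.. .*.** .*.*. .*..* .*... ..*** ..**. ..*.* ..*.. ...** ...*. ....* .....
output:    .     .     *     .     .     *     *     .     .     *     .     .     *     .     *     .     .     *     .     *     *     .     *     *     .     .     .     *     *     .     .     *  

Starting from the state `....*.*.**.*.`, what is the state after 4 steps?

.......**.*.*
..***.*..*.*.
**.***.*....*
.*..***.*..*.

.*..***.*..*.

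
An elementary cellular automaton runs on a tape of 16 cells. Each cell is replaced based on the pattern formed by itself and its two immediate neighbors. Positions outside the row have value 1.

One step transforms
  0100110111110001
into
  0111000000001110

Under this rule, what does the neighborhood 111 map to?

At position 8 the neighborhood is 111; the next row has 0 there.

0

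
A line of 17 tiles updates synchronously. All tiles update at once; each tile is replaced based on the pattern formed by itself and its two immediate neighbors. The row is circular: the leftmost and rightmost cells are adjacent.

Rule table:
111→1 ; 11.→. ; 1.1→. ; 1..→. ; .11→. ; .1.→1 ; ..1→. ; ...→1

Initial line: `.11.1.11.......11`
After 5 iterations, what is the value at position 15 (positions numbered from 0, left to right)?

.

iteration 1: ....1....11111...
iteration 2: 111.1.11..111..11
iteration 3: 11..1......1....1
iteration 4: 1...1.1111.1.11..
iteration 5: 1.1.1..11..1.....
position 15 holds .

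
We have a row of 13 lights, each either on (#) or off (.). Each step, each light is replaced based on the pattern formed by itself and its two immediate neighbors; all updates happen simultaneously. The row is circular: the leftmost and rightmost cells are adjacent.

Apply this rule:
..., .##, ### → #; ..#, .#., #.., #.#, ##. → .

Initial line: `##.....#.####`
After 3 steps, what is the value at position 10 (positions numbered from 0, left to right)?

#..###...####
...##..#.####
.#.#.....###.
position 10 holds #

#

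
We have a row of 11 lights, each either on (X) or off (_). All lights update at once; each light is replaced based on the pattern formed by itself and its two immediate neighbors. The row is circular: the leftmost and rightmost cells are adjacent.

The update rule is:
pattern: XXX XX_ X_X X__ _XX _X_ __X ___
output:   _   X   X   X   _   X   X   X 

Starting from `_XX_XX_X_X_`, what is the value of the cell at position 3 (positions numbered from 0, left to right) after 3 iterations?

X_XX_XXXXXX
XX_XX______
_XX_XXXXXXX
position 3 holds _

_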